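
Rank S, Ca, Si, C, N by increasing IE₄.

IE_4 is the cost of taking one more electron from the +3 cation: S³⁺ still has 3 valence electrons; Ca³⁺ is already 1 electron into the core; Si³⁺ still has 1 valence electron; C³⁺ still has 1 valence electron; N³⁺ still has 2 valence electrons.
Usually core removal costs more than valence removal, but here the competition is close: a tightly held n=2 valence electron can cost more to remove than an n=3 core electron, so the actual values have to decide it.
Valence configurations: S³⁺ [Ne]3s²3p¹, Si³⁺ [Ne]3s¹, C³⁺ [He]2s¹, N³⁺ [He]2s².
The numbers (kJ/mol): S 4556, Ca 6491, Si 4356, C 6223, N 7475.
Putting it together, IE_4: Si < S < C < Ca < N.

Si < S < C < Ca < N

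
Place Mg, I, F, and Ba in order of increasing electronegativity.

F is in period 2, group 17; Mg is in period 3, group 2; I is in period 5, group 17; Ba is in period 6, group 2.
Smaller atoms with higher effective nuclear charge are more electronegative.
These span different periods and groups, so the two trends combine.
Mg > Ba: Mg sits above Ba in group 2, so the down-group effect alone puts Mg higher.
I > Mg: the two effects oppose for this pair; the across-period effect wins (2.66 vs 1.31).
F > I: F sits above I in group 17, so the down-group effect alone puts F higher.
Tabulated electronegativity (Pauling): F 3.98, Mg 1.31, I 2.66, Ba 0.89.
So from lowest to highest: Ba < Mg < I < F.

Ba, Mg, I, F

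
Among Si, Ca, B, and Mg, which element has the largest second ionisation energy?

B

IE_2 is the cost of taking one more electron from the +1 cation: Si⁺ still has 3 valence electrons; Ca⁺ still has 1 valence electron; B⁺ still has 2 valence electrons; Mg⁺ still has 1 valence electron.
All are still removing valence electrons, so compare the +1 ions as you would atoms: IE_2 generally rises across a period (higher Z_eff) and falls down a group (larger shell), subject to the usual subshell exceptions.
Valence configurations: Si⁺ [Ne]3s²3p¹, Ca⁺ [Ar]4s¹, B⁺ [He]2s², Mg⁺ [Ne]3s¹.
Tabulated IE_2 (kJ/mol): Si 1577, Ca 1145, B 2427, Mg 1451.
So the second ionization energies run Ca < Mg < Si < B.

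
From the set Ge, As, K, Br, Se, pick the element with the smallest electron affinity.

Electron affinity generally becomes more exothermic across a period toward the halogens and less exothermic down a group.
All lie in period 4; the across-period trend (electron affinity increases left to right) applies, with the exception below.
Note the exception: Ge has a higher electron affinity than As, contrary to the simple trend — adding an electron to As's half-filled 4p³ is unfavourable, so Ge (4p²) has the more exothermic EA.
For reference (kJ/mol): K 48, Ge 119, As 78, Se 195, Br 325.
The smallest electron affinity among these belongs to K.

K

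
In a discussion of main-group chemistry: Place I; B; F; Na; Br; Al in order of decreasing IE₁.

F, Br, I, B, Al, Na

B is in period 2, group 13; F is in period 2, group 17; Na is in period 3, group 1; Al is in period 3, group 13; Br is in period 4, group 17; I is in period 5, group 17.
Removing the outermost electron gets harder across a period and easier down a group.
Here both period and group differ, so the two effects have to be weighed against each other.
Al > Na: both are in period 3; the period trend gives Al the larger value.
B > Al: B sits above Al in group 13, so the down-group effect alone puts B higher.
I > B: period and group pull opposite ways; the across-period shift dominates (1008 vs 801 kJ/mol).
Br > I: Br sits above I in group 17, so the down-group effect alone puts Br higher.
F > Br: they share group 17; the group trend gives F the larger value.
Approximate values (kJ/mol): B 801, F 1681, Na 496, Al 578, Br 1140, I 1008.
So from highest to lowest: F > Br > I > B > Al > Na.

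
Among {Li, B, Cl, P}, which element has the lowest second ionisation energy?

The second ionization energy removes an electron from the +1 ion. For each element: Li⁺ is the bare [He] core; B⁺ still has 2 valence electrons; Cl⁺ still has 6 valence electrons; P⁺ still has 4 valence electrons.
Breaking into a closed-shell core is much more expensive than removing a leftover valence electron — Li has the largest IE_2 here.
Valence configurations: B⁺ [He]2s², Cl⁺ [Ne]3s²3p⁴, P⁺ [Ne]3s²3p².
Approximate IE_2 values (kJ/mol): Li 7298, B 2427, Cl 2298, P 1907.
Hence IE_2: P < Cl < B < Li.

P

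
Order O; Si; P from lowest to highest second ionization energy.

The second ionization energy removes an electron from the +1 ion. For each element: O⁺ still has 5 valence electrons; Si⁺ still has 3 valence electrons; P⁺ still has 4 valence electrons.
All are still removing valence electrons, so compare the +1 ions as you would atoms: IE_2 generally rises across a period (higher Z_eff) and falls down a group (larger shell), subject to the usual subshell exceptions.
Valence configurations: O⁺ [He]2s²2p³, Si⁺ [Ne]3s²3p¹, P⁺ [Ne]3s²3p².
Approximate IE_2 values (kJ/mol): O 3388, Si 1577, P 1907.
So the second ionization energies run Si < P < O.

Si, P, O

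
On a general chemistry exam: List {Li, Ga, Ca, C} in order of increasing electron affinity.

Ca, Ga, Li, C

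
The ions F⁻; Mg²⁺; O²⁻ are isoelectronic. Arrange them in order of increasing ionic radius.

All of these have 10 electrons, so size is governed by nuclear charge alone: the more protons, the stronger the pull on the same electron cloud, and the smaller the ion.
Nuclear charges: Mg²⁺ (Z=12), F⁻ (Z=9), O²⁻ (Z=8).
Smallest to largest: Mg²⁺ < F⁻ < O²⁻.

Mg²⁺ < F⁻ < O²⁻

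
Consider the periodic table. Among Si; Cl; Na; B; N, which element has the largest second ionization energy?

Na

After 1 electron has been removed, what remains? Si⁺ still has 3 valence electrons; Cl⁺ still has 6 valence electrons; Na⁺ is the bare [Ne] core; B⁺ still has 2 valence electrons; N⁺ still has 4 valence electrons.
Core electrons are held far more tightly than valence electrons, so Na tops the IE_2 order.
Valence configurations: Si⁺ [Ne]3s²3p¹, Cl⁺ [Ne]3s²3p⁴, B⁺ [He]2s², N⁺ [He]2s²2p².
The numbers (kJ/mol): Si 1577, Cl 2298, Na 4562, B 2427, N 2856.
So the second ionization energies run Si < Cl < B < N < Na.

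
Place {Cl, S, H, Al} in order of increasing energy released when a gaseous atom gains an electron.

Al, H, S, Cl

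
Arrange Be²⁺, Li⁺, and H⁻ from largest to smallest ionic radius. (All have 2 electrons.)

H⁻ > Li⁺ > Be²⁺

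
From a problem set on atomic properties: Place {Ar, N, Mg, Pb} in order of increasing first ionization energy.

Pb < Mg < N < Ar

Across a period the outer electron is held more tightly (higher IE₁); down a group it sits in a higher shell, more shielded, and comes off more easily.
Neither a single period nor a single group — weigh both effects.
Mg > Pb: period and group pull opposite ways; the down-group shift dominates (738 vs 716 kJ/mol).
N > Mg: both effects reinforce here, so N is clearly the higher of the two.
Ar > N: period and group pull opposite ways; the across-period shift dominates (1521 vs 1402 kJ/mol).
Approximate values (kJ/mol): N 1402, Mg 738, Ar 1521, Pb 716.
So from lowest to highest: Pb < Mg < N < Ar.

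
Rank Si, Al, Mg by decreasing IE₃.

After 2 electrons have been removed, what remains? Si²⁺ still has 2 valence electrons; Al²⁺ still has 1 valence electron; Mg²⁺ is the bare [Ne] core.
Pulling an electron out of a noble-gas core costs far more than removing a remaining valence electron, so Mg sits at the high end of IE_3.
Valence configurations: Si²⁺ [Ne]3s², Al²⁺ [Ne]3s¹.
Approximate IE_3 values (kJ/mol): Si 3232, Al 2745, Mg 7733.
Putting it together, IE_3: Al < Si < Mg.

Mg > Si > Al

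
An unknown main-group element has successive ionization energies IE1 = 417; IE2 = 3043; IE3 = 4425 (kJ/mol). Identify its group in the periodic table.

Look for the largest jump between consecutive ionization energies: IE2/IE1 ≈ 7.3, far larger than any earlier ratio.
That jump marks the point where a core electron is being removed. So the atom has 1 valence electron.
A main-group element with 1 valence electron is in group 1.

Group 1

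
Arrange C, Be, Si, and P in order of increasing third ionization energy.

IE_3 is the cost of taking one more electron from the +2 cation: C²⁺ still has 2 valence electrons; Be²⁺ is the bare [He] core; Si²⁺ still has 2 valence electrons; P²⁺ still has 3 valence electrons.
Pulling an electron out of a noble-gas core costs far more than removing a remaining valence electron, so Be sits at the high end of IE_3.
Valence configurations: C²⁺ [He]2s², Si²⁺ [Ne]3s², P²⁺ [Ne]3s²3p¹.
P²⁺ loses a lone 3p electron whereas Si²⁺ must break into a filled 3s² pair, so IE_3(Si) > IE_3(P) even though P has the higher nuclear charge.
Approximate IE_3 values (kJ/mol): C 4620, Be 14849, Si 3232, P 2914.
So the third ionization energies run P < Si < C < Be.

P, Si, C, Be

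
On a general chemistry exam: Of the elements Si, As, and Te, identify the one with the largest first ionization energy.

As

Si is in period 3, group 14; As is in period 4, group 15; Te is in period 5, group 16.
Across a period the outer electron is held more tightly (higher IE₁); down a group it sits in a higher shell, more shielded, and comes off more easily.
A diagonal step moves right (one effect) and down (the opposite effect) at once.
Te > Si: the two effects oppose for this pair; the across-period effect wins (869 vs 786 kJ/mol).
As > Te: the two effects oppose for this pair; the down-group effect wins (947 vs 869 kJ/mol).
Approximate values (kJ/mol): Si 786, As 947, Te 869.
The largest first ionization energy among these belongs to As.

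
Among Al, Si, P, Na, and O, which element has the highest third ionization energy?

The third ionization energy removes an electron from the +2 ion. For each element: Al²⁺ still has 1 valence electron; Si²⁺ still has 2 valence electrons; P²⁺ still has 3 valence electrons; Na²⁺ is already 1 electron into the core; O²⁺ still has 4 valence electrons.
Pulling an electron out of a noble-gas core costs far more than removing a remaining valence electron, so Na sits at the high end of IE_3.
Valence configurations: Al²⁺ [Ne]3s¹, Si²⁺ [Ne]3s², P²⁺ [Ne]3s²3p¹, O²⁺ [He]2s²2p².
P²⁺ loses a lone 3p electron whereas Si²⁺ must break into a filled 3s² pair, so IE_3(Si) > IE_3(P) even though P has the higher nuclear charge.
The numbers (kJ/mol): Al 2745, Si 3232, P 2914, Na 6910, O 5300.
Overall IE_3 order: Al < P < Si < O < Na.

Na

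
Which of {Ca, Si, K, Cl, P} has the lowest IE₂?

Ca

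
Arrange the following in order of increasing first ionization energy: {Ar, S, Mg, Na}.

Na, Mg, S, Ar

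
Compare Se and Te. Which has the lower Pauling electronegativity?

Te

Se is in period 4, group 16; Te is in period 5, group 16.
Electronegativity increases across a period and decreases down a group, tracking effective nuclear charge and atomic size.
All are in group 16, so electronegativity increases up the group.
So Te has the lower Pauling electronegativity (Te < Se).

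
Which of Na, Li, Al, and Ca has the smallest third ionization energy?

IE_3 is the cost of taking one more electron from the +2 cation: Na²⁺ is already 1 electron into the core; Li²⁺ is already 1 electron into the core; Al²⁺ still has 1 valence electron; Ca²⁺ is the bare [Ar] core.
Breaking into a closed-shell core is much more expensive than removing a leftover valence electron — Ca, Na and Li have the largest IE_3 here.
Tabulated IE_3 (kJ/mol): Na 6910, Li 11815, Al 2745, Ca 4912.
Putting it together, IE_3: Al < Ca < Na < Li.

Al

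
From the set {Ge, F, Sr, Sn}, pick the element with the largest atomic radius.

Sr

Atomic radius shrinks across a period as nuclear charge pulls the same shell inward, and grows down a group as new shells are added.
Here both period and group differ, so the two effects have to be weighed against each other.
Ge > F: relative to F, both the across-period and down-group shifts push Ge's atomic radius up.
Sn > Ge: Sn sits below Ge in group 14, so the down-group effect alone puts Sn larger.
Sr > Sn: Sr lies to the left of Sn in period 5, so the across-period effect alone puts Sr larger.
Approximate values (pm): F 64, Ge 121, Sr 185, Sn 140.
The largest atomic radius among these belongs to Sr.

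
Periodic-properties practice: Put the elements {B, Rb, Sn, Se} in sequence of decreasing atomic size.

B is in period 2, group 13; Se is in period 4, group 16; Rb is in period 5, group 1; Sn is in period 5, group 14.
Across a period the added protons contract the valence shell; down a group each new principal shell makes the atom larger.
Neither a single period nor a single group — weigh both effects.
Se > B: period and group pull opposite ways; the down-group shift dominates (116 vs 85 pm).
Sn > Se: relative to Se, both the across-period and down-group shifts push Sn's atomic radius up.
Rb > Sn: both are in period 5; the period trend gives Rb the larger value.
Approximate values (pm): B 85, Se 116, Rb 210, Sn 140.
So from largest to smallest: Rb > Sn > Se > B.

Rb > Sn > Se > B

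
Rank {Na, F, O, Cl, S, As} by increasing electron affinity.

Na < As < O < S < F < Cl

O is in period 2, group 16; F is in period 2, group 17; Na is in period 3, group 1; S is in period 3, group 16; Cl is in period 3, group 17; As is in period 4, group 15.
EA tends to increase across a period and decrease down a group, though the pattern is less regular than for IE or radius.
Neither a single period nor a single group — weigh both effects.
As > Na: the two effects oppose for this pair; the across-period effect wins (78 vs 53 kJ/mol).
O > As: relative to As, both the across-period and down-group shifts push O's electron affinity up.
S > O: this pair runs against the simple trend — see the exception note.
F > S: both effects reinforce here, so F is clearly the higher of the two.
Cl > F: this pair runs against the simple trend — see the exception note.
Note the exception: S has a higher electron affinity than O, contrary to the simple trend — the compact 2p subshell of O repels the added electron more than S's larger 3p does.
Note the exception: Cl has a higher electron affinity than F, contrary to the simple trend — F's small 2p subshell makes the incoming electron feel strong e⁻–e⁻ repulsion, so Cl actually releases more energy on gaining an electron.
Tabulated electron affinity (kJ/mol): O 141, F 328, Na 53, S 200, Cl 349, As 78.
So from lowest to highest: Na < As < O < S < F < Cl.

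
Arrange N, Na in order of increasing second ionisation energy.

N < Na

The second ionization energy removes an electron from the +1 ion. For each element: N⁺ still has 4 valence electrons; Na⁺ is the bare [Ne] core.
Breaking into a closed-shell core is much more expensive than removing a leftover valence electron — Na has the largest IE_2 here.
Tabulated IE_2 (kJ/mol): N 2856, Na 4562.
Putting it together, IE_2: N < Na.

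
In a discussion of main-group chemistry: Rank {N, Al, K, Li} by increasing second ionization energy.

Al < N < K < Li

IE_2 is the cost of taking one more electron from the +1 cation: N⁺ still has 4 valence electrons; Al⁺ still has 2 valence electrons; K⁺ is the bare [Ar] core; Li⁺ is the bare [He] core.
Breaking into a closed-shell core is much more expensive than removing a leftover valence electron — K and Li have the largest IE_2 here.
Valence configurations: N⁺ [He]2s²2p², Al⁺ [Ne]3s².
Tabulated IE_2 (kJ/mol): N 2856, Al 1817, K 3052, Li 7298.
Putting it together, IE_2: Al < N < K < Li.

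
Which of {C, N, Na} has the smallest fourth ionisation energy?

IE_4 is the cost of taking one more electron from the +3 cation: C³⁺ still has 1 valence electron; N³⁺ still has 2 valence electrons; Na³⁺ is already 2 electrons into the core.
Pulling an electron out of a noble-gas core costs far more than removing a remaining valence electron, so Na sits at the high end of IE_4.
Valence configurations: C³⁺ [He]2s¹, N³⁺ [He]2s².
Approximate IE_4 values (kJ/mol): C 6223, N 7475, Na 9543.
Putting it together, IE_4: C < N < Na.

C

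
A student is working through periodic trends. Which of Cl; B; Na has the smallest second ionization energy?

Cl

Consider each +1 ion: Cl⁺ still has 6 valence electrons; B⁺ still has 2 valence electrons; Na⁺ is the bare [Ne] core.
Core electrons are held far more tightly than valence electrons, so Na tops the IE_2 order.
Valence configurations: Cl⁺ [Ne]3s²3p⁴, B⁺ [He]2s².
Tabulated IE_2 (kJ/mol): Cl 2298, B 2427, Na 4562.
Overall IE_2 order: Cl < B < Na.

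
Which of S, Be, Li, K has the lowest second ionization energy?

Be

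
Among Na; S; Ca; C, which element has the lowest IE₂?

Ca

The second ionization energy removes an electron from the +1 ion. For each element: Na⁺ is the bare [Ne] core; S⁺ still has 5 valence electrons; Ca⁺ still has 1 valence electron; C⁺ still has 3 valence electrons.
Pulling an electron out of a noble-gas core costs far more than removing a remaining valence electron, so Na sits at the high end of IE_2.
Valence configurations: S⁺ [Ne]3s²3p³, Ca⁺ [Ar]4s¹, C⁺ [He]2s²2p¹.
Tabulated IE_2 (kJ/mol): Na 4562, S 2252, Ca 1145, C 2353.
Overall IE_2 order: Ca < S < C < Na.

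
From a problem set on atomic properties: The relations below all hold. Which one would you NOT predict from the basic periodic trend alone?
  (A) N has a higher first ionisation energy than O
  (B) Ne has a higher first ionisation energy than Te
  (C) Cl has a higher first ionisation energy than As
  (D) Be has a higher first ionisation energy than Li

(A)

The general trend: first ionisation energy increases across a period and decreases down a group.
(A) N (period 2, group 15) vs O (period 2, group 16): the stated order contradicts the simple trend.
(B) Ne (period 2, group 18) vs Te (period 5, group 16): the stated order agrees with the simple trend.
(C) Cl (period 3, group 17) vs As (period 4, group 15): the stated order agrees with the simple trend.
(D) Be (period 2, group 2) vs Li (period 2, group 1): the stated order agrees with the simple trend.
The exception is (A): pairing an electron in O's 2p⁴ costs repulsion energy, so O ionizes more easily than half-filled N (2p³).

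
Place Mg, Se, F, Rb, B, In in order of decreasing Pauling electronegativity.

F, Se, B, In, Mg, Rb

B is in period 2, group 13; F is in period 2, group 17; Mg is in period 3, group 2; Se is in period 4, group 16; Rb is in period 5, group 1; In is in period 5, group 13.
Atoms toward the upper right of the periodic table pull bonding electrons most strongly.
Neither a single period nor a single group — weigh both effects.
Mg > Rb: relative to Rb, both the across-period and down-group shifts push Mg's electronegativity up.
In > Mg: the two effects oppose for this pair; the across-period effect wins (1.78 vs 1.31).
B > In: B sits above In in group 13, so the down-group effect alone puts B higher.
Se > B: the two effects oppose for this pair; the across-period effect wins (2.55 vs 2.04).
F > Se: relative to Se, both the across-period and down-group shifts push F's electronegativity up.
Tabulated electronegativity (Pauling): B 2.04, F 3.98, Mg 1.31, Se 2.55, Rb 0.82, In 1.78.
So from highest to lowest: F > Se > B > In > Mg > Rb.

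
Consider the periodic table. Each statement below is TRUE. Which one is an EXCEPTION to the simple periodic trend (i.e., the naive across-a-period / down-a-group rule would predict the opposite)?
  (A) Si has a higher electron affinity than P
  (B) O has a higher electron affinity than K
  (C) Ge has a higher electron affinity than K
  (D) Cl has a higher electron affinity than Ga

The general trend: electron affinity increases across a period and decreases down a group.
(A) Si (period 3, group 14) vs P (period 3, group 15): the stated order contradicts the simple trend.
(B) O (period 2, group 16) vs K (period 4, group 1): the stated order agrees with the simple trend.
(C) Ge (period 4, group 14) vs K (period 4, group 1): the stated order agrees with the simple trend.
(D) Cl (period 3, group 17) vs Ga (period 4, group 13): the stated order agrees with the simple trend.
The exception is (A): adding an electron to P's half-filled 3p³ is unfavourable, so Si (3p²) has the more exothermic EA.

(A)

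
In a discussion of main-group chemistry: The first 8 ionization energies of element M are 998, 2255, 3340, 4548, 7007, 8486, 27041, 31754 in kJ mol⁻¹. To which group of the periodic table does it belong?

Group 16

Look for the largest jump between consecutive ionization energies: IE7/IE6 ≈ 3.2, far larger than any earlier ratio.
That jump marks the point where a core electron is being removed. So the atom has 6 valence electrons.
A main-group element with 6 valence electrons is in group 16.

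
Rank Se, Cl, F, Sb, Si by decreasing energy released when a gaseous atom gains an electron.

Cl > F > Se > Si > Sb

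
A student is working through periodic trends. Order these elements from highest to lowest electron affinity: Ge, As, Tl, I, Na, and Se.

I > Se > Ge > As > Na > Tl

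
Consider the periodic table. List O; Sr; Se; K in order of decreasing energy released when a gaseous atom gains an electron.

O is in period 2, group 16; K is in period 4, group 1; Se is in period 4, group 16; Sr is in period 5, group 2.
EA tends to increase across a period and decrease down a group, though the pattern is less regular than for IE or radius.
These span different periods and groups, so the two trends combine.
K > Sr: the two effects oppose for this pair; the down-group effect wins (48 vs 5 kJ/mol).
O > K: relative to K, both the across-period and down-group shifts push O's electron affinity up.
Se > O: this pair runs against the simple trend — see the exception note.
Note the exception: Se has a higher electron affinity than O, contrary to the simple trend — O's compact 2p subshell gives strong electron–electron repulsion on the added electron.
Tabulated electron affinity (kJ/mol): O 141, K 48, Se 195, Sr 5.
So from highest to lowest: Se > O > K > Sr.

Se > O > K > Sr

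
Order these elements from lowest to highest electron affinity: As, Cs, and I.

As is in period 4, group 15; I is in period 5, group 17; Cs is in period 6, group 1.
Atoms with high Z_eff and room in the valence shell (especially the halogens) have the most exothermic electron affinities.
Here both period and group differ, so the two effects have to be weighed against each other.
As > Cs: relative to Cs, both the across-period and down-group shifts push As's electron affinity up.
I > As: period and group pull opposite ways; the across-period shift dominates (295 vs 78 kJ/mol).
For reference (kJ/mol): As 78, I 295, Cs 46.
So from lowest to highest: Cs < As < I.

Cs < As < I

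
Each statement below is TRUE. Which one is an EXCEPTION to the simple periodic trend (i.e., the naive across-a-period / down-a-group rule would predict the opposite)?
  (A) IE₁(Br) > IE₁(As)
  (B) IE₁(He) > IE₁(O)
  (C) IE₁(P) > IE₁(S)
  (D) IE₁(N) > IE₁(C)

The general trend: first ionization energy increases across a period and decreases down a group.
(A) Br (period 4, group 17) vs As (period 4, group 15): the stated order agrees with the simple trend.
(B) He (period 1, group 18) vs O (period 2, group 16): the stated order agrees with the simple trend.
(C) P (period 3, group 15) vs S (period 3, group 16): the stated order contradicts the simple trend.
(D) N (period 2, group 15) vs C (period 2, group 14): the stated order agrees with the simple trend.
The exception is (C): S (3p⁴) ionizes more easily than half-filled P (3p³) because the paired 3p electron in S is pushed out by e⁻–e⁻ repulsion.

(C)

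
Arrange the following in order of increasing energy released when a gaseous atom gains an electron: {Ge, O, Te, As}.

As, Ge, O, Te

Adding an electron releases more energy for atoms nearer the top right (short of the noble gases).
Here both period and group differ, so the two effects have to be weighed against each other.
Ge > As: this pair runs against the simple trend — see the exception note.
O > Ge: both effects reinforce here, so O is clearly the higher of the two.
Te > O: this pair runs against the simple trend — see the exception note.
Note the exception: Ge has a higher electron affinity than As, contrary to the simple trend — adding an electron to As's half-filled 4p³ is unfavourable, so Ge (4p²) has the more exothermic EA.
Note the exception: Te has a higher electron affinity than O, contrary to the simple trend — O's compact 2p subshell gives strong electron–electron repulsion on the added electron.
Tabulated electron affinity (kJ/mol): O 141, Ge 119, As 78, Te 190.
So from lowest to highest: As < Ge < O < Te.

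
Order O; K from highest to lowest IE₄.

After 3 electrons have been removed, what remains? O³⁺ still has 3 valence electrons; K³⁺ is already 2 electrons into the core.
Usually core removal costs more than valence removal, but here the competition is close: a tightly held n=2 valence electron can cost more to remove than an n=3 core electron, so the actual values have to decide it.
Approximate IE_4 values (kJ/mol): O 7469, K 5877.
Putting it together, IE_4: K < O.

O > K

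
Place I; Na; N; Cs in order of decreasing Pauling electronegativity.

N > I > Na > Cs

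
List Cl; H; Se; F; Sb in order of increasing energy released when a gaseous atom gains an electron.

EA tends to increase across a period and decrease down a group, though the pattern is less regular than for IE or radius.
Here both period and group differ, so the two effects have to be weighed against each other.
Sb > H: the two effects oppose for this pair; the across-period effect wins (103 vs 73 kJ/mol).
Se > Sb: relative to Sb, both the across-period and down-group shifts push Se's electron affinity up.
F > Se: relative to Se, both the across-period and down-group shifts push F's electron affinity up.
Cl > F: this pair runs against the simple trend — see the exception note.
Note the exception: Cl has a higher electron affinity than F, contrary to the simple trend — F's small 2p subshell makes the incoming electron feel strong e⁻–e⁻ repulsion, so Cl actually releases more energy on gaining an electron.
Tabulated electron affinity (kJ/mol): H 73, F 328, Cl 349, Se 195, Sb 103.
So from lowest to highest: H < Sb < Se < F < Cl.

H < Sb < Se < F < Cl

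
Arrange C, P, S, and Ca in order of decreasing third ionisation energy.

The third ionization energy removes an electron from the +2 ion. For each element: C²⁺ still has 2 valence electrons; P²⁺ still has 3 valence electrons; S²⁺ still has 4 valence electrons; Ca²⁺ is the bare [Ar] core.
Breaking into a closed-shell core is much more expensive than removing a leftover valence electron — Ca has the largest IE_3 here.
Valence configurations: C²⁺ [He]2s², P²⁺ [Ne]3s²3p¹, S²⁺ [Ne]3s²3p².
Tabulated IE_3 (kJ/mol): C 4620, P 2914, S 3357, Ca 4912.
So the third ionization energies run P < S < C < Ca.

Ca, C, S, P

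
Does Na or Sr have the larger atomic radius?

Na is in period 3, group 1; Sr is in period 5, group 2.
Atomic radius shrinks across a period as nuclear charge pulls the same shell inward, and grows down a group as new shells are added.
Neither a single period nor a single group — weigh both effects.
Sr > Na: the two effects oppose for this pair; the down-group effect wins (185 vs 155 pm).
Approximate values (pm): Na 155, Sr 185.
So Sr has the larger atomic radius (Sr > Na).

Sr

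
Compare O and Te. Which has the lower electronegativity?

Te

O is in period 2, group 16; Te is in period 5, group 16.
EN rises left→right (higher Z_eff, smaller atoms) and falls top→bottom (larger, more shielded atoms).
All are in group 16, so electronegativity increases up the group.
So Te has the lower electronegativity (Te < O).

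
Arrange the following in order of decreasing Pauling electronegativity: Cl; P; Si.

Electronegativity increases across a period and decreases down a group, tracking effective nuclear charge and atomic size.
All lie in period 3, so electronegativity increases left to right.
So from highest to lowest: Cl > P > Si.

Cl > P > Si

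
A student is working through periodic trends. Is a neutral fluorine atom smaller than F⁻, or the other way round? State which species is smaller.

Forming F⁻ adds 1 electron to F. More electron–electron repulsion in the same shell, with unchanged nuclear charge, lets the cloud expand.
An anion is larger than its parent atom: F⁻ > F.

F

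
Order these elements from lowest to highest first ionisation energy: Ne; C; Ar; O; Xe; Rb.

Rb < C < Xe < O < Ar < Ne

C is in period 2, group 14; O is in period 2, group 16; Ne is in period 2, group 18; Ar is in period 3, group 18; Rb is in period 5, group 1; Xe is in period 5, group 18.
Removing the outermost electron gets harder across a period and easier down a group.
These span different periods and groups, so the two trends combine.
C > Rb: relative to Rb, both the across-period and down-group shifts push C's first ionization energy up.
Xe > C: period and group pull opposite ways; the across-period shift dominates (1170 vs 1086 kJ/mol).
O > Xe: the two effects oppose for this pair; the down-group effect wins (1314 vs 1170 kJ/mol).
Ar > O: the two effects oppose for this pair; the across-period effect wins (1521 vs 1314 kJ/mol).
Ne > Ar: they share group 18; the group trend gives Ne the larger value.
Approximate values (kJ/mol): C 1086, O 1314, Ne 2081, Ar 1521, Rb 403, Xe 1170.
So from lowest to highest: Rb < C < Xe < O < Ar < Ne.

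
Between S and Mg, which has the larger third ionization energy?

Mg

The third ionization energy removes an electron from the +2 ion. For each element: S²⁺ still has 4 valence electrons; Mg²⁺ is the bare [Ne] core.
Breaking into a closed-shell core is much more expensive than removing a leftover valence electron — Mg has the largest IE_3 here.
Approximate IE_3 values (kJ/mol): S 3357, Mg 7733.
Putting it together, IE_3: S < Mg.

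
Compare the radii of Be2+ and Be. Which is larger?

Forming Be2+ removes 2 electrons from Be. Fewer electrons for the same nuclear charge means less shielding and a higher Z_eff on the remaining electrons, and for main-group metals the entire outer shell is lost.
A cation is smaller than its parent atom: Be2+ < Be.

Be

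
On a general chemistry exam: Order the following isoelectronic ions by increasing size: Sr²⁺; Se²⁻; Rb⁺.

Sr²⁺ < Rb⁺ < Se²⁻

All of these have 36 electrons, so size is governed by nuclear charge alone: the more protons, the stronger the pull on the same electron cloud, and the smaller the ion.
Nuclear charges: Sr²⁺ (Z=38), Rb⁺ (Z=37), Se²⁻ (Z=34).
Smallest to largest: Sr²⁺ < Rb⁺ < Se²⁻.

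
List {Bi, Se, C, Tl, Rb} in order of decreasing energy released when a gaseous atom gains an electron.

Se > C > Bi > Rb > Tl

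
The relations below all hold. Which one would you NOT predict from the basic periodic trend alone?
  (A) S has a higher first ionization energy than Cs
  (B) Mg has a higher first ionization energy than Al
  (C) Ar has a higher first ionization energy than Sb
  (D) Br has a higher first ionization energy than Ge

(B)

The general trend: first ionization energy increases across a period and decreases down a group.
(A) S (period 3, group 16) vs Cs (period 6, group 1): the stated order agrees with the simple trend.
(B) Mg (period 3, group 2) vs Al (period 3, group 13): the stated order contradicts the simple trend.
(C) Ar (period 3, group 18) vs Sb (period 5, group 15): the stated order agrees with the simple trend.
(D) Br (period 4, group 17) vs Ge (period 4, group 14): the stated order agrees with the simple trend.
The exception is (B): Al's single 3p electron is easier to remove than one from Mg's filled 3s².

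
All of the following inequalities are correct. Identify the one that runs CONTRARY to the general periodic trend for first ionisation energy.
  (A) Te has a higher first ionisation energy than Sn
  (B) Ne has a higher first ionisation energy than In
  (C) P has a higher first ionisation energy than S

The general trend: first ionisation energy increases across a period and decreases down a group.
(A) Te (period 5, group 16) vs Sn (period 5, group 14): the stated order agrees with the simple trend.
(B) Ne (period 2, group 18) vs In (period 5, group 13): the stated order agrees with the simple trend.
(C) P (period 3, group 15) vs S (period 3, group 16): the stated order contradicts the simple trend.
The exception is (C): S (3p⁴) ionizes more easily than half-filled P (3p³) because the paired 3p electron in S is pushed out by e⁻–e⁻ repulsion.

(C)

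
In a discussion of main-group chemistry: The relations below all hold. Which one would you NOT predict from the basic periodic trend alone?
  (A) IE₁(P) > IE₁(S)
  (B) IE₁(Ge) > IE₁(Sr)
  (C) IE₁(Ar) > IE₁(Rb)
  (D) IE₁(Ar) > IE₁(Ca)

(A)

The general trend: IE₁ increases across a period and decreases down a group.
(A) P (period 3, group 15) vs S (period 3, group 16): the stated order contradicts the simple trend.
(B) Ge (period 4, group 14) vs Sr (period 5, group 2): the stated order agrees with the simple trend.
(C) Ar (period 3, group 18) vs Rb (period 5, group 1): the stated order agrees with the simple trend.
(D) Ar (period 3, group 18) vs Ca (period 4, group 2): the stated order agrees with the simple trend.
The exception is (A): S (3p⁴) ionizes more easily than half-filled P (3p³) because the paired 3p electron in S is pushed out by e⁻–e⁻ repulsion.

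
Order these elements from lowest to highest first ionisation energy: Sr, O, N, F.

Sr, O, N, F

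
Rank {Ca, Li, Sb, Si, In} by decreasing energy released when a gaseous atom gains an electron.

Li is in period 2, group 1; Si is in period 3, group 14; Ca is in period 4, group 2; In is in period 5, group 13; Sb is in period 5, group 15.
Electron affinity generally becomes more exothermic across a period toward the halogens and less exothermic down a group.
Here both period and group differ, so the two effects have to be weighed against each other.
In > Ca: period and group pull opposite ways; the across-period shift dominates (29 vs 2 kJ/mol).
Li > In: period and group pull opposite ways; the down-group shift dominates (60 vs 29 kJ/mol).
Sb > Li: the two effects oppose for this pair; the across-period effect wins (103 vs 60 kJ/mol).
Si > Sb: period and group pull opposite ways; the down-group shift dominates (134 vs 103 kJ/mol).
Tabulated electron affinity (kJ/mol): Li 60, Si 134, Ca 2, In 29, Sb 103.
So from highest to lowest: Si > Sb > Li > In > Ca.

Si > Sb > Li > In > Ca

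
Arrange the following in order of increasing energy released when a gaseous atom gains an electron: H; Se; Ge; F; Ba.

Ba < H < Ge < Se < F

Atoms with high Z_eff and room in the valence shell (especially the halogens) have the most exothermic electron affinities.
These span different periods and groups, so the two trends combine.
H > Ba: period and group pull opposite ways; the down-group shift dominates (73 vs 14 kJ/mol).
Ge > H: the two effects oppose for this pair; the across-period effect wins (119 vs 73 kJ/mol).
Se > Ge: both are in period 4; the period trend gives Se the larger value.
F > Se: both effects reinforce here, so F is clearly the higher of the two.
For reference (kJ/mol): H 73, F 328, Ge 119, Se 195, Ba 14.
So from lowest to highest: Ba < H < Ge < Se < F.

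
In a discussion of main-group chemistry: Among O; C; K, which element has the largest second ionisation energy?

Consider each +1 ion: O⁺ still has 5 valence electrons; C⁺ still has 3 valence electrons; K⁺ is the bare [Ar] core.
Usually core removal costs more than valence removal, but here the competition is close: a tightly held n=2 valence electron can cost more to remove than an n=3 core electron, so the actual values have to decide it.
Valence configurations: O⁺ [He]2s²2p³, C⁺ [He]2s²2p¹.
Approximate IE_2 values (kJ/mol): O 3388, C 2353, K 3052.
So the second ionization energies run C < K < O.

O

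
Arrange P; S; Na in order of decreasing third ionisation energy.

After 2 electrons have been removed, what remains? P²⁺ still has 3 valence electrons; S²⁺ still has 4 valence electrons; Na²⁺ is already 1 electron into the core.
Pulling an electron out of a noble-gas core costs far more than removing a remaining valence electron, so Na sits at the high end of IE_3.
Valence configurations: P²⁺ [Ne]3s²3p¹, S²⁺ [Ne]3s²3p².
The numbers (kJ/mol): P 2914, S 3357, Na 6910.
Overall IE_3 order: P < S < Na.

Na > S > P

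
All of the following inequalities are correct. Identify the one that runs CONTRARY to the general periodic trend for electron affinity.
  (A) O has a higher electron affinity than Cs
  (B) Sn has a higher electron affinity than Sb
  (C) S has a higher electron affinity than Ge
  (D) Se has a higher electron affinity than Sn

The general trend: electron affinity increases across a period and decreases down a group.
(A) O (period 2, group 16) vs Cs (period 6, group 1): the stated order agrees with the simple trend.
(B) Sn (period 5, group 14) vs Sb (period 5, group 15): the stated order contradicts the simple trend.
(C) S (period 3, group 16) vs Ge (period 4, group 14): the stated order agrees with the simple trend.
(D) Se (period 4, group 16) vs Sn (period 5, group 14): the stated order agrees with the simple trend.
The exception is (B): adding an electron to Sb's half-filled 5p³ is unfavourable, so Sn has the more exothermic EA.

(B)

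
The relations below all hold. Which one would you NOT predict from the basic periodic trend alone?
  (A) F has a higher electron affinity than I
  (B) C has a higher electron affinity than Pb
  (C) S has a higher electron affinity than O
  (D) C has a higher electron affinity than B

The general trend: electron affinity increases across a period and decreases down a group.
(A) F (period 2, group 17) vs I (period 5, group 17): the stated order agrees with the simple trend.
(B) C (period 2, group 14) vs Pb (period 6, group 14): the stated order agrees with the simple trend.
(C) S (period 3, group 16) vs O (period 2, group 16): the stated order contradicts the simple trend.
(D) C (period 2, group 14) vs B (period 2, group 13): the stated order agrees with the simple trend.
The exception is (C): the compact 2p subshell of O repels the added electron more than S's larger 3p does.

(C)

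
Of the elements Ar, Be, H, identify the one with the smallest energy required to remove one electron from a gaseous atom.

Be

H is in period 1, group 1; Be is in period 2, group 2; Ar is in period 3, group 18.
Across a period the outer electron is held more tightly (higher IE₁); down a group it sits in a higher shell, more shielded, and comes off more easily.
Here both period and group differ, so the two effects have to be weighed against each other.
H > Be: period and group pull opposite ways; the down-group shift dominates (1312 vs 900 kJ/mol).
Ar > H: period and group pull opposite ways; the across-period shift dominates (1521 vs 1312 kJ/mol).
Approximate values (kJ/mol): H 1312, Be 900, Ar 1521.
The smallest energy required to remove one electron from a gaseous atom among these belongs to Be.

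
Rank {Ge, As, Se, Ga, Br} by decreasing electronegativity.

Atoms toward the upper right of the periodic table pull bonding electrons most strongly.
All lie in period 4, so electronegativity increases left to right.
So from highest to lowest: Br > Se > As > Ge > Ga.

Br > Se > As > Ge > Ga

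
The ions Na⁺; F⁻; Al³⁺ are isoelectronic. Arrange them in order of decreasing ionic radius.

F⁻, Na⁺, Al³⁺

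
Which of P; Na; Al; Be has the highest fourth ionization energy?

Be

Consider each +3 ion: P³⁺ still has 2 valence electrons; Na³⁺ is already 2 electrons into the core; Al³⁺ is the bare [Ne] core; Be³⁺ is already 1 electron into the core.
Breaking into a closed-shell core is much more expensive than removing a leftover valence electron — Na, Al and Be have the largest IE_4 here.
Approximate IE_4 values (kJ/mol): P 4964, Na 9543, Al 11577, Be 21007.
Overall IE_4 order: P < Na < Al < Be.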